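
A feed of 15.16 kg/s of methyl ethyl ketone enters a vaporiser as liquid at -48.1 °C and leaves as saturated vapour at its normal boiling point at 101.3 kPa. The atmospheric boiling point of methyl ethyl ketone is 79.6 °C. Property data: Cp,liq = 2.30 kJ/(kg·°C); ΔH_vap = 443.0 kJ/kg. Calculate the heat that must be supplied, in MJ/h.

Q = 40200 MJ/h

liquid -48.1→79.6 °C: 293.71 kJ/kg
vaporisation at 79.6 °C: 443 kJ/kg
Δh = 293.71 + 443 = 736.71 kJ/kg
Q = ṁ·Δh = 15.16 kg/s × 736.71 kJ/kg = 11169 kJ/s
|Q| = 11169 kW = 40207 MJ/h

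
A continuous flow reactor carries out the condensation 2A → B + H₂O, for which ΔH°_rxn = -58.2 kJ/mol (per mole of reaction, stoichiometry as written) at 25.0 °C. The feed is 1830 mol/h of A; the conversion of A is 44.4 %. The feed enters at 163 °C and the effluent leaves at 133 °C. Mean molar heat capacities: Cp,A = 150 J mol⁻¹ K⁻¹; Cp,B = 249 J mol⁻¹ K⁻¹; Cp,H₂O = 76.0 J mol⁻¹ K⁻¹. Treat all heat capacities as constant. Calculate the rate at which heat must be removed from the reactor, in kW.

Extent of reaction ξ = 0.444 × 1830 / 2 = 406.26 mol/h
Reaction term: ξ·ΔH°_rxn = 406.26 × -58.2 = -23644 kJ/h
Sensible, feed 163→25 °C: -37881 kJ/h
Outlet flows (mol/h): A 1017.5, B 406.26, H₂O 406.26
Sensible, products 25→133 °C: 30743 kJ/h
Q = ΔH = -30782 kJ/h = -8.5507 kW
Heat removed = 8.5507 kW

Q_out = 8.55 kW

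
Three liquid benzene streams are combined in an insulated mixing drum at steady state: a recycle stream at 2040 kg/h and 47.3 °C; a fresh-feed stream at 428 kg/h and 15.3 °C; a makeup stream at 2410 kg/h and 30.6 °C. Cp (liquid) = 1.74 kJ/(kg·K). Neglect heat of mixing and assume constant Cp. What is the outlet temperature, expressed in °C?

Energy balance with Q = 0: Σ ṁᵢCp,ᵢ(T_out − Tᵢ) = 0
T_out = Σ ṁᵢCp,ᵢTᵢ / Σ ṁᵢCp,ᵢ
      = 307610 / 8487.7 = 36.242 °C

T_out = 36.2 °C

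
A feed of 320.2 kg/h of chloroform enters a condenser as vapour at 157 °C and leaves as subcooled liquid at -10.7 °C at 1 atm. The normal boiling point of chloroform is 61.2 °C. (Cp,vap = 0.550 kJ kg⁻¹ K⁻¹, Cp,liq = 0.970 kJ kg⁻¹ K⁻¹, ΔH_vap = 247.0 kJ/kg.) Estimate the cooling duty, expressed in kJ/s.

Q_c = 32.9 kJ/s

vapour 157→61.2 °C: -52.69 kJ/kg
condensation at 61.2 °C: -247 kJ/kg
liquid 61.2→-10.7 °C: -69.743 kJ/kg
Δh = -52.69 + -247 + -69.743 = -369.43 kJ/kg
Q = ṁ·Δh = 320.2 kg/h × -369.43 kJ/kg = -118290 kJ/h
|Q| = 32.859 kW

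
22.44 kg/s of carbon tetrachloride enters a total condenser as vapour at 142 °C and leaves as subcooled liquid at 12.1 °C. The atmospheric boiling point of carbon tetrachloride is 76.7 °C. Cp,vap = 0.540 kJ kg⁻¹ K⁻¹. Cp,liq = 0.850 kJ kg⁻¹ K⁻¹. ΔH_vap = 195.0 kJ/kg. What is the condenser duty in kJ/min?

vapour 142→76.7 °C: -35.262 kJ/kg
condensation at 76.7 °C: -195 kJ/kg
liquid 76.7→12.1 °C: -54.91 kJ/kg
Δh = -35.262 + -195 + -54.91 = -285.17 kJ/kg
Q = ṁ·Δh = 22.44 kg/s × -285.17 kJ/kg = -6399.3 kJ/s
|Q| = 6399.3 kW = 383960 kJ/min

Q_c = 384000 kJ/min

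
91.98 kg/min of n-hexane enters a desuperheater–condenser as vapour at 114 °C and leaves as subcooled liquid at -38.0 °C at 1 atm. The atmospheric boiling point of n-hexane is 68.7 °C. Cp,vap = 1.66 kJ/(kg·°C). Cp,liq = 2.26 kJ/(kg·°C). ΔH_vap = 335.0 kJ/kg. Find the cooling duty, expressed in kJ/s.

vapour 114→68.7 °C: -75.198 kJ/kg
condensation at 68.7 °C: -335 kJ/kg
liquid 68.7→-38.0 °C: -241.14 kJ/kg
Δh = -75.198 + -335 + -241.14 = -651.34 kJ/kg
Q = ṁ·Δh = 91.98 kg/min × -651.34 kJ/kg = -59910 kJ/min
|Q| = 998.5 kW

Q_c = 999 kJ/s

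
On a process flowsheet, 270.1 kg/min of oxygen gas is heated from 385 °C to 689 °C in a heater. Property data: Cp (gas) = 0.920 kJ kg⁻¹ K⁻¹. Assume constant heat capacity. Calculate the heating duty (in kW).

Q = ṁ·Cp·ΔT = 270.1 × 0.920 × (689 − 385) = 75542 kJ/min
Converting: 75542 / 60 s = 1259 kW

Q = 1260 kW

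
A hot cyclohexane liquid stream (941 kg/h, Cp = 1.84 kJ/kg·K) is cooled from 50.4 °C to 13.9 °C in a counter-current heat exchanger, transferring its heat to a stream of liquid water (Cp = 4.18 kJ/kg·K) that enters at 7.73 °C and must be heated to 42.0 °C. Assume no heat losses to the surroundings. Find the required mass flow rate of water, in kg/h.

Heat released by hot stream: Q = 941 × 1.84 × (50.4 − 13.9) = 63198 kJ/h
Energy balance on cold side (adiabatic exchanger): Q = ṁ_c·Cp_c·(T_c,out − T_c,in)
ṁ_c = 63198 / [4.18 × (42.0 − 7.73)] = 441.17 kg/h

ṁ_c = 441 kg/h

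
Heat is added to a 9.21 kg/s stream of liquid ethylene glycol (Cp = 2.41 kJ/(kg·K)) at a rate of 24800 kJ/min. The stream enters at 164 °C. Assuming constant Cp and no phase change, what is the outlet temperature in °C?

Q = 24800 kJ/min = 413.33 kJ/s
ΔT = Q/(ṁ·Cp) = 413.33/(9.21×2.41) = 18.622 K
T_out = 164 + 18.622 = 182.62 °C

T_out = 183 °C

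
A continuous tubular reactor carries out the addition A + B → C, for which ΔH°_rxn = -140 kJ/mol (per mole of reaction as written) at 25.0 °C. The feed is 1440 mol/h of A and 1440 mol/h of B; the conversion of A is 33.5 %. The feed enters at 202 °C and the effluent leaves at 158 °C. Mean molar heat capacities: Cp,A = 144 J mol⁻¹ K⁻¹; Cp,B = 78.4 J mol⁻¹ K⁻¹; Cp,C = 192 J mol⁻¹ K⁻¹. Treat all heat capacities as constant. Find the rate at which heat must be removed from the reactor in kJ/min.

Q_out = 1390 kJ/min

Extent of reaction ξ = 0.335 × 1440 = 482.4 mol/h
Reaction term: ξ·ΔH°_rxn = 482.4 × -140 = -67536 kJ/h
Sensible, feed 202→25 °C: -56685 kJ/h
Outlet flows (mol/h): A 957.6, B 957.6, C 482.4
Sensible, products 25→158 °C: 40644 kJ/h
Q = ΔH = -83578 kJ/h = -23.216 kW
Heat removed = 1393 kJ/min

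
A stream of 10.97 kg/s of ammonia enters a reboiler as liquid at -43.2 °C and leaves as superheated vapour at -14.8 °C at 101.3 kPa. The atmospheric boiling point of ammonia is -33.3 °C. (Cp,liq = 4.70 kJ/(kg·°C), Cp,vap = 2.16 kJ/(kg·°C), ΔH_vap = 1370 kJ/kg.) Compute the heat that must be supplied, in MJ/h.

Q = 57500 MJ/h

liquid -43.2→-33.3 °C: 46.53 kJ/kg
vaporisation at -33.3 °C: 1370 kJ/kg
vapour -33.3→-14.8 °C: 39.96 kJ/kg
Δh = 46.53 + 1370 + 39.96 = 1456.5 kJ/kg
Q = ṁ·Δh = 10.97 kg/s × 1456.5 kJ/kg = 15978 kJ/s
|Q| = 15978 kW = 57520 MJ/h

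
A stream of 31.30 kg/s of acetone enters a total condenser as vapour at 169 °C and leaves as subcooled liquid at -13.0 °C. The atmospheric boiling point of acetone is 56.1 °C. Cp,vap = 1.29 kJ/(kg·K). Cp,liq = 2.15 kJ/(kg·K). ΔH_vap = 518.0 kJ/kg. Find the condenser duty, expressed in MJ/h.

Q_c = 91500 MJ/h

vapour 169→56.1 °C: -145.64 kJ/kg
condensation at 56.1 °C: -518 kJ/kg
liquid 56.1→-13.0 °C: -148.56 kJ/kg
Δh = -145.64 + -518 + -148.56 = -812.21 kJ/kg
Q = ṁ·Δh = 31.30 kg/s × -812.21 kJ/kg = -25422 kJ/s
|Q| = 25422 kW = 91519 MJ/h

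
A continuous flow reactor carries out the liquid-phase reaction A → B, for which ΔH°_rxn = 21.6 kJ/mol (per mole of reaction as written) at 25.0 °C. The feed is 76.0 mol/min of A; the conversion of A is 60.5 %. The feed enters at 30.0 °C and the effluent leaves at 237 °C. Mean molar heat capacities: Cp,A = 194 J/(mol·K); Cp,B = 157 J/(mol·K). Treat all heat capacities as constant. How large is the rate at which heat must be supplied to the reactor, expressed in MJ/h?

Q_in = 221 MJ/h

Extent of reaction ξ = 0.605 × 76.0 = 45.98 mol/min
Reaction term: ξ·ΔH°_rxn = 45.98 × 21.6 = 993.17 kJ/min
Sensible, feed 30.0→25 °C: -73.72 kJ/min
Outlet flows (mol/min): A 30.02, B 45.98
Sensible, products 25→237 °C: 2765.1 kJ/min
Q = ΔH = 3684.5 kJ/min = 61.408 kW
Heat supplied = 221.07 MJ/h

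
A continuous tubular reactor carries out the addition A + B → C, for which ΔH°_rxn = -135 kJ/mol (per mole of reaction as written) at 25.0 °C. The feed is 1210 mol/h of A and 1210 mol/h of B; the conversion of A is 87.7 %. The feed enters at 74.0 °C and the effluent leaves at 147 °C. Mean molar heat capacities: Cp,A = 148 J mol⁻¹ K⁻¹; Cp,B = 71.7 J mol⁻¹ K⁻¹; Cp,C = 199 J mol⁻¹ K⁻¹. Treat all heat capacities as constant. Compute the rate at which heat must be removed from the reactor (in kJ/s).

Extent of reaction ξ = 0.877 × 1210 = 1061.2 mol/h
Reaction term: ξ·ΔH°_rxn = 1061.2 × -135 = -143260 kJ/h
Sensible, feed 74.0→25 °C: -13026 kJ/h
Outlet flows (mol/h): A 148.83, B 148.83, C 1061.2
Sensible, products 25→147 °C: 29752 kJ/h
Q = ΔH = -126530 kJ/h = -35.148 kW
Heat removed = 35.148 kJ/s

Q_out = 35.1 kJ/s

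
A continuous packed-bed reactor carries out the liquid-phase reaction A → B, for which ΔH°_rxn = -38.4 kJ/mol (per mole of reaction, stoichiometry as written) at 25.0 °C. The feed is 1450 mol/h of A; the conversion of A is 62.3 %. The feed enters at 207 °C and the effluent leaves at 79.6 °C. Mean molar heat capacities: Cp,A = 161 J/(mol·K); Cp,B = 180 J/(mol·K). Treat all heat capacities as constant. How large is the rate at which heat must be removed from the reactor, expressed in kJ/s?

Q_out = 17.6 kJ/s

Extent of reaction ξ = 0.623 × 1450 = 903.35 mol/h
Reaction term: ξ·ΔH°_rxn = 903.35 × -38.4 = -34689 kJ/h
Sensible, feed 207→25 °C: -42488 kJ/h
Outlet flows (mol/h): A 546.65, B 903.35
Sensible, products 25→79.6 °C: 13684 kJ/h
Q = ΔH = -63493 kJ/h = -17.637 kW
Heat removed = 17.637 kJ/s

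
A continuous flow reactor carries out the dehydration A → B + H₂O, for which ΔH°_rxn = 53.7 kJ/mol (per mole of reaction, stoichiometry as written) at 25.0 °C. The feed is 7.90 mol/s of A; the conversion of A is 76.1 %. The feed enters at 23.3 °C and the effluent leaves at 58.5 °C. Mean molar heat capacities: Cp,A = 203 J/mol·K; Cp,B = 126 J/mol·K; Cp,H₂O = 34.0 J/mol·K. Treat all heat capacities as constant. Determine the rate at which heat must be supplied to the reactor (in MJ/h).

Q_in = 1330 MJ/h

Extent of reaction ξ = 0.761 × 7.90 = 6.0119 mol/s
Reaction term: ξ·ΔH°_rxn = 6.0119 × 53.7 = 322.84 kJ/s
Sensible, feed 23.3→25 °C: 2.7263 kJ/s
Outlet flows (mol/s): A 1.8881, B 6.0119, H₂O 6.0119
Sensible, products 25→58.5 °C: 45.064 kJ/s
Q = ΔH = 370.63 kJ/s = 370.63 kW
Heat supplied = 1334.3 MJ/h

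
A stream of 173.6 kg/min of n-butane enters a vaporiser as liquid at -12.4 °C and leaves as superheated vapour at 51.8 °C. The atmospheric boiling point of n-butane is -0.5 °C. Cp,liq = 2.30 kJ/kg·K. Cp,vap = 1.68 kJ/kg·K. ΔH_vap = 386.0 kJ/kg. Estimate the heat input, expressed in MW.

Q = 1.45 MW

liquid -12.4→-0.5 °C: 27.37 kJ/kg
vaporisation at -0.5 °C: 386 kJ/kg
vapour -0.5→51.8 °C: 87.864 kJ/kg
Δh = 27.37 + 386 + 87.864 = 501.23 kJ/kg
Q = ṁ·Δh = 173.6 kg/min × 501.23 kJ/kg = 87014 kJ/min
|Q| = 1450.2 kW = 1.4502 MW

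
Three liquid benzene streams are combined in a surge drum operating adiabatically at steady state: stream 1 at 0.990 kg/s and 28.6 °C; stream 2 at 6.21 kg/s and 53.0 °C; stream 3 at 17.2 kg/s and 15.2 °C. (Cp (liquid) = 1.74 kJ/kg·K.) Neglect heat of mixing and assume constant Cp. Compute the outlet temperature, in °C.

Adiabatic, steady state ⇒ Σ ṁᵢCp,ᵢ(T_out − Tᵢ) = 0
T_out = Σ ṁᵢCp,ᵢTᵢ / Σ ṁᵢCp,ᵢ
      = 1076.9 / 42.456 = 25.364 °C

T_out = 25.4 °C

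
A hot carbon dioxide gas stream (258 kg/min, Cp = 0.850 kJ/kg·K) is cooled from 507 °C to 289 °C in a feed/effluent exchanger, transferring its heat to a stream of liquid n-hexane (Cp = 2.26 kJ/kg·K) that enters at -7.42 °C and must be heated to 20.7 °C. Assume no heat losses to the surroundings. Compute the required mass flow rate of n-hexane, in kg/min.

ṁ_c = 752 kg/min

Heat released by hot stream: Q = 258 × 0.850 × (507 − 289) = 47807 kJ/min
Energy balance on cold side (adiabatic exchanger): Q = ṁ_c·Cp_c·(T_c,out − T_c,in)
ṁ_c = 47807 / [2.26 × (20.7 − -7.42)] = 752.27 kg/min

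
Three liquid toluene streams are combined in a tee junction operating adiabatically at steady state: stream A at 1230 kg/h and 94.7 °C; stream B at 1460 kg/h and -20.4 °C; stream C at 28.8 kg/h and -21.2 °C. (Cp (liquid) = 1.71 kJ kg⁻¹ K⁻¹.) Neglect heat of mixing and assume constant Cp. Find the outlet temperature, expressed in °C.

T_out = 31.7 °C

Energy balance with Q = 0: Σ ṁᵢCp,ᵢ(T_out − Tᵢ) = 0
Σ ṁᵢCp,ᵢTᵢ = 1230×1.71×94.7 + 1460×1.71×-20.4 + 28.8×1.71×-21.2 = 147210
Σ ṁᵢCp,ᵢ = 1230×1.71 + 1460×1.71 + 28.8×1.71 = 4649.1
T_out = 147210 / 4649.1 = 31.663 °C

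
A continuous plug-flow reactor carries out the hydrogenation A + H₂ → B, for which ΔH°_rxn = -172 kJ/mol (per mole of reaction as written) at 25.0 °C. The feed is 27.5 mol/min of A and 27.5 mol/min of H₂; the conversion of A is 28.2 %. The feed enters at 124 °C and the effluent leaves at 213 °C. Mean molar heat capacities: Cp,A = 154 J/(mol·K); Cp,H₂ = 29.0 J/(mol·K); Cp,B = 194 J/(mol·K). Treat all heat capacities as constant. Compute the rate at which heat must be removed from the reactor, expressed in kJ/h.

Q_out = 52200 kJ/h

Extent of reaction ξ = 0.282 × 27.5 = 7.755 mol/min
Reaction term: ξ·ΔH°_rxn = 7.755 × -172 = -1333.9 kJ/min
Sensible, feed 124→25 °C: -498.22 kJ/min
Outlet flows (mol/min): A 19.745, H₂ 19.745, B 7.755
Sensible, products 25→213 °C: 962.15 kJ/min
Q = ΔH = -869.93 kJ/min = -14.499 kW
Heat removed = 52196 kJ/h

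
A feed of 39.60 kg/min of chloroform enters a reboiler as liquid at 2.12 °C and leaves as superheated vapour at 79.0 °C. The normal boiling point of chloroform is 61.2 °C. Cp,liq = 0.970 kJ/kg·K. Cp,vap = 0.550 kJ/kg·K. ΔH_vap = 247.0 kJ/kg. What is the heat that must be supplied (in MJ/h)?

liquid 2.12→61.2 °C: 57.308 kJ/kg
vaporisation at 61.2 °C: 247 kJ/kg
vapour 61.2→79.0 °C: 9.79 kJ/kg
Δh = 57.308 + 247 + 9.79 = 314.1 kJ/kg
Q = ṁ·Δh = 39.60 kg/min × 314.1 kJ/kg = 12438 kJ/min
|Q| = 207.3 kW = 746.3 MJ/h

Q = 746 MJ/h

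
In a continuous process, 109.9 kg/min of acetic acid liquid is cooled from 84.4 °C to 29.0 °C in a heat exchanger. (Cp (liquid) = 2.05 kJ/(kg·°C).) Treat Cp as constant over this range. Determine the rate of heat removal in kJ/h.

Q = ṁ·Cp·ΔT = 109.9 × 2.05 × (29.0 − 84.4) = -12481 kJ/min
Converting: 12481 / 60 s = 208.02 kW
Cooling duty = 748880 kJ/h

Q_c = 749000 kJ/h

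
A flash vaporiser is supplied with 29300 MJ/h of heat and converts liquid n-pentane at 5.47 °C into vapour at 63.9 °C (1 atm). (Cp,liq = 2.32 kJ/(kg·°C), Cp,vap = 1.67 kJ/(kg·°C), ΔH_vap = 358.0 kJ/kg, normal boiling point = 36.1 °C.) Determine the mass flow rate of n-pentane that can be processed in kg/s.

ṁ = 17.1 kg/s

Δh = 2.32×(36.1−5.47) + 358.0 + 1.67×(63.9−36.1) = 475.49 kJ/kg
Q = 29300 MJ/h = 8138.9 kJ/s = 8138.9 kJ/s
ṁ = Q/Δh = 8138.9 / 475.49 = 17.117 kg/s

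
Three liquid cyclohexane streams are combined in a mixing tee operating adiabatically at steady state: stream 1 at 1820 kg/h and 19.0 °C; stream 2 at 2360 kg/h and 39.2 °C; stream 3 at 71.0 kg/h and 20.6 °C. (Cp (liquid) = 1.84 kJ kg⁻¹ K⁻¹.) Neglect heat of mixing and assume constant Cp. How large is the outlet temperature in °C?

T_out = 30.2 °C

Adiabatic, steady state ⇒ Σ ṁᵢCp,ᵢ(T_out − Tᵢ) = 0
Σ ṁᵢCp,ᵢTᵢ = 1820×1.84×19.0 + 2360×1.84×39.2 + 71.0×1.84×20.6 = 236540
Σ ṁᵢCp,ᵢ = 1820×1.84 + 2360×1.84 + 71.0×1.84 = 7821.8
T_out = 236540 / 7821.8 = 30.241 °C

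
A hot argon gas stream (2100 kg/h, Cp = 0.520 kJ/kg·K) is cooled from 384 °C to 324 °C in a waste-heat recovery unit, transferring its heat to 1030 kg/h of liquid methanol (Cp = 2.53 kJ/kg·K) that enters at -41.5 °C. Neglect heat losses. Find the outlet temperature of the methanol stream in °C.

Heat released by hot stream: Q = 2100 × 0.520 × (384 − 324) = 65520 kJ/h
Energy balance on cold side (adiabatic exchanger): Q = ṁ_c·Cp_c·(T_c,out − T_c,in)
T_c,out = -41.5 + 65520/(1030 × 2.53) = -16.357 °C

T_c,out = -16.4 °C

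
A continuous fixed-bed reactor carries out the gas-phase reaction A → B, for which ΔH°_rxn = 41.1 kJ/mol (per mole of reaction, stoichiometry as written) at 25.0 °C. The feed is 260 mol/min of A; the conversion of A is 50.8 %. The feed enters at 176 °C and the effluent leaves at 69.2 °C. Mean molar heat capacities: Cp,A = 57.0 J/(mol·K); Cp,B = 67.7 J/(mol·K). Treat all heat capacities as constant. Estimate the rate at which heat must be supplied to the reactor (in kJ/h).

Extent of reaction ξ = 0.508 × 260 = 132.08 mol/min
Reaction term: ξ·ΔH°_rxn = 132.08 × 41.1 = 5428.5 kJ/min
Sensible, feed 176→25 °C: -2237.8 kJ/min
Outlet flows (mol/min): A 127.92, B 132.08
Sensible, products 25→69.2 °C: 717.51 kJ/min
Q = ΔH = 3908.2 kJ/min = 65.136 kW
Heat supplied = 234490 kJ/h

Q_in = 234000 kJ/h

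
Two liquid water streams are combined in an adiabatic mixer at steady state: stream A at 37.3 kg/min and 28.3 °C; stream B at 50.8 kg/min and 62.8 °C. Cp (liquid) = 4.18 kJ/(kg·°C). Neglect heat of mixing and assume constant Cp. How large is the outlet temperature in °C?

Adiabatic, steady state ⇒ Σ ṁᵢCp,ᵢ(T_out − Tᵢ) = 0
T_out = Σ ṁᵢCp,ᵢTᵢ / Σ ṁᵢCp,ᵢ
      = 17748 / 368.26 = 48.193 °C

T_out = 48.2 °C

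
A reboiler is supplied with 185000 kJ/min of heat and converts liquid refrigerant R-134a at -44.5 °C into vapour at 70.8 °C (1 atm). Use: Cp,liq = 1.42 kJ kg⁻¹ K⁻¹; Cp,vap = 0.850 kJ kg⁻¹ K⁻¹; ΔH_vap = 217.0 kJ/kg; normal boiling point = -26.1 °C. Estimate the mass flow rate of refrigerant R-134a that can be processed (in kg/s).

ṁ = 9.47 kg/s

Δh = 1.42×(-26.1−-44.5) + 217.0 + 0.850×(70.8−-26.1) = 325.49 kJ/kg
Q = 185000 kJ/min = 3083.3 kJ/s = 3083.3 kJ/s
ṁ = Q/Δh = 3083.3 / 325.49 = 9.4728 kg/s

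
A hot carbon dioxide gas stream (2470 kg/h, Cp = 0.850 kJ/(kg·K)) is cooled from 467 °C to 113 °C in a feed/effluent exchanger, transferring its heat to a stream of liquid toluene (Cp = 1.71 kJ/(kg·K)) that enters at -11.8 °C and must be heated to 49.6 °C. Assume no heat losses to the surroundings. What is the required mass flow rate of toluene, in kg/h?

Heat released by hot stream: Q = 2470 × 0.850 × (467 − 113) = 743220 kJ/h
Energy balance on cold side (adiabatic exchanger): Q = ṁ_c·Cp_c·(T_c,out − T_c,in)
ṁ_c = 743220 / [1.71 × (49.6 − -11.8)] = 7078.7 kg/h

ṁ_c = 7080 kg/h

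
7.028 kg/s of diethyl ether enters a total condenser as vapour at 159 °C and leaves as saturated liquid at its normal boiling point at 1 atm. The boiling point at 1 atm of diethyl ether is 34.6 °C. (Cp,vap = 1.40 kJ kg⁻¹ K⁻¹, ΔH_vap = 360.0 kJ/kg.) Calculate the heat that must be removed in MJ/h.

vapour 159→34.6 °C: -174.16 kJ/kg
condensation at 34.6 °C: -360 kJ/kg
Δh = -174.16 + -360 = -534.16 kJ/kg
Q = ṁ·Δh = 7.028 kg/s × -534.16 kJ/kg = -3754.1 kJ/s
|Q| = 3754.1 kW = 13515 MJ/h

Q_c = 13500 MJ/h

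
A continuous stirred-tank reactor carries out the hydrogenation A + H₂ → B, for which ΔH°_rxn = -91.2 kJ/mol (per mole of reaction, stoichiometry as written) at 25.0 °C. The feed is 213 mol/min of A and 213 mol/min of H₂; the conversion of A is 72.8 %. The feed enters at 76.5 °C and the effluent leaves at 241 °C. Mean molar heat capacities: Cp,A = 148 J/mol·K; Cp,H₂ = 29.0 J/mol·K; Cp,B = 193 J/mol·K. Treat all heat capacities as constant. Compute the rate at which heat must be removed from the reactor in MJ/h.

Extent of reaction ξ = 0.728 × 213 = 155.06 mol/min
Reaction term: ξ·ΔH°_rxn = 155.06 × -91.2 = -14142 kJ/min
Sensible, feed 76.5→25 °C: -1941.6 kJ/min
Outlet flows (mol/min): A 57.936, H₂ 57.936, B 155.06
Sensible, products 25→241 °C: 8679.3 kJ/min
Q = ΔH = -7404.1 kJ/min = -123.4 kW
Heat removed = 444.25 MJ/h

Q_out = 444 MJ/h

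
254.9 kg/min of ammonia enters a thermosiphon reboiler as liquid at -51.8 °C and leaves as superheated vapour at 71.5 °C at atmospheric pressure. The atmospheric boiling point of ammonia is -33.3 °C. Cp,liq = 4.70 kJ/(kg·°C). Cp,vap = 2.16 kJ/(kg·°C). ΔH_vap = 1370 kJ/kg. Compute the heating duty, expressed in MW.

liquid -51.8→-33.3 °C: 86.95 kJ/kg
vaporisation at -33.3 °C: 1370 kJ/kg
vapour -33.3→71.5 °C: 226.37 kJ/kg
Δh = 86.95 + 1370 + 226.37 = 1683.3 kJ/kg
Q = ṁ·Δh = 254.9 kg/min × 1683.3 kJ/kg = 429080 kJ/min
|Q| = 7151.3 kW = 7.1513 MW

Q = 7.15 MW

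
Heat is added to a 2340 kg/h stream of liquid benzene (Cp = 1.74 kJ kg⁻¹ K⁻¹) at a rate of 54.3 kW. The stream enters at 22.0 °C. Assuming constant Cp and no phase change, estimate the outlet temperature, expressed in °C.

T_out = 70.0 °C

Q = 54.3 kW = 195480 kJ/h
ΔT = Q/(ṁ·Cp) = 195480/(2340×1.74) = 48.011 K
T_out = 22.0 + 48.011 = 70.011 °C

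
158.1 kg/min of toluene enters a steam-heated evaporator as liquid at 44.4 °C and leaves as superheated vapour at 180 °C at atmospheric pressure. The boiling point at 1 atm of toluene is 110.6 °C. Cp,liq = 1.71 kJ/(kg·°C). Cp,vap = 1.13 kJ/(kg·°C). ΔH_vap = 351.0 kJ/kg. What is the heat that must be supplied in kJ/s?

Q = 1430 kJ/s

liquid 44.4→110.6 °C: 113.2 kJ/kg
vaporisation at 110.6 °C: 351 kJ/kg
vapour 110.6→180 °C: 78.422 kJ/kg
Δh = 113.2 + 351 + 78.422 = 542.62 kJ/kg
Q = ṁ·Δh = 158.1 kg/min × 542.62 kJ/kg = 85789 kJ/min
|Q| = 1429.8 kW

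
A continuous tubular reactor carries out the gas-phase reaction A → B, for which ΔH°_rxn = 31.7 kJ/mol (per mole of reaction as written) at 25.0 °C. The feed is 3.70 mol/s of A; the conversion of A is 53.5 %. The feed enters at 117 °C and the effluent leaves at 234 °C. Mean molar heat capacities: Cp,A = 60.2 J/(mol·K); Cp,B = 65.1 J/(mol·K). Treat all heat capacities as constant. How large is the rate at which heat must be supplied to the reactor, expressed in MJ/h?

Extent of reaction ξ = 0.535 × 3.70 = 1.9795 mol/s
Reaction term: ξ·ΔH°_rxn = 1.9795 × 31.7 = 62.75 kJ/s
Sensible, feed 117→25 °C: -20.492 kJ/s
Outlet flows (mol/s): A 1.7205, B 1.9795
Sensible, products 25→234 °C: 48.58 kJ/s
Q = ΔH = 90.838 kJ/s = 90.838 kW
Heat supplied = 327.02 MJ/h

Q_in = 327 MJ/h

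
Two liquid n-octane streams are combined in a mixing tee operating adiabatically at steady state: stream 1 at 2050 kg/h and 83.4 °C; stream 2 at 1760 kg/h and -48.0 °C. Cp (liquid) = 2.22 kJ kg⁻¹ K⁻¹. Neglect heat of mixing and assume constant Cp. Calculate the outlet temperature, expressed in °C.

Energy balance with Q = 0: Σ ṁᵢCp,ᵢ(T_out − Tᵢ) = 0
Σ ṁᵢCp,ᵢTᵢ = 2050×2.22×83.4 + 1760×2.22×-48.0 = 192010
Σ ṁᵢCp,ᵢ = 2050×2.22 + 1760×2.22 = 8458.2
T_out = 192010 / 8458.2 = 22.701 °C

T_out = 22.7 °C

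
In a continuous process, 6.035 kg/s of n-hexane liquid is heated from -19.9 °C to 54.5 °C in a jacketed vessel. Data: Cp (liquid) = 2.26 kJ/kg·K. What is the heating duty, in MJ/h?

Q = ṁ·Cp·ΔT = 6.035 × 2.26 × (54.5 − -19.9) = 1014.7 kJ/s
Heating duty = 3653.1 MJ/h

Q = 3650 MJ/h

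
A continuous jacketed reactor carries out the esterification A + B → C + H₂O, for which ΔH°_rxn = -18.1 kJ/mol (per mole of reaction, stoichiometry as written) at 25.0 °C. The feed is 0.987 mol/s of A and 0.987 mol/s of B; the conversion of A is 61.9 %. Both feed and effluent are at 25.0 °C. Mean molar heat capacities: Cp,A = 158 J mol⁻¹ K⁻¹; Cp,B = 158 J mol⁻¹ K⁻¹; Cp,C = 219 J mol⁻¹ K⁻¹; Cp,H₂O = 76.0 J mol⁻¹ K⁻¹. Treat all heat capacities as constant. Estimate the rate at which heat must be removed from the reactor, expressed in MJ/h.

Q_out = 39.8 MJ/h

Extent of reaction ξ = 0.619 × 0.987 = 0.61095 mol/s
Reaction term: ξ·ΔH°_rxn = 0.61095 × -18.1 = -11.058 kJ/s
Q = ΔH = -11.058 kJ/s = -11.058 kW
Heat removed = 39.81 MJ/h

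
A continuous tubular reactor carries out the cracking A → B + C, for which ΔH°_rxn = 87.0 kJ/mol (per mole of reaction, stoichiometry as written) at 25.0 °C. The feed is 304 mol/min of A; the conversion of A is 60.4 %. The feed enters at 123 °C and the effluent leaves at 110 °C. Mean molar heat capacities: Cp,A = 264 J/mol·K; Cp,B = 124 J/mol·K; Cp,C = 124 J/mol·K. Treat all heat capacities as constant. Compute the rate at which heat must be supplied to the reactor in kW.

Q_in = 245 kW

Extent of reaction ξ = 0.604 × 304 = 183.62 mol/min
Reaction term: ξ·ΔH°_rxn = 183.62 × 87.0 = 15975 kJ/min
Sensible, feed 123→25 °C: -7865.1 kJ/min
Outlet flows (mol/min): A 120.38, B 183.62, C 183.62
Sensible, products 25→110 °C: 6572 kJ/min
Q = ΔH = 14682 kJ/min = 244.69 kW
Heat supplied = 244.69 kW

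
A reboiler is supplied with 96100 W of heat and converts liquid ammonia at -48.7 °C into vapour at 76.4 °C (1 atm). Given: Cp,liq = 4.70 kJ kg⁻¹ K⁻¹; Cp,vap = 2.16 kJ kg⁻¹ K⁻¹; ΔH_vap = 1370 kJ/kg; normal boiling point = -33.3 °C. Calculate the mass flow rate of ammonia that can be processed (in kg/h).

Δh = 4.70×(-33.3−-48.7) + 1370 + 2.16×(76.4−-33.3) = 1679.3 kJ/kg
Q = 96100 W = 96.1 kJ/s = 345960 kJ/h
ṁ = Q/Δh = 345960 / 1679.3 = 206.01 kg/h

ṁ = 206 kg/h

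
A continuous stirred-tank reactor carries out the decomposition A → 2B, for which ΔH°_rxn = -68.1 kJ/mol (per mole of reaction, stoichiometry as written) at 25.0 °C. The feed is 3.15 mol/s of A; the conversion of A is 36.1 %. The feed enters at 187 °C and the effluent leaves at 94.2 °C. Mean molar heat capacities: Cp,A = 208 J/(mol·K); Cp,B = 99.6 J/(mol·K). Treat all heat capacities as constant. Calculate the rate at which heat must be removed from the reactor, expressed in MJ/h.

Q_out = 500 MJ/h

Extent of reaction ξ = 0.361 × 3.15 = 1.1371 mol/s
Reaction term: ξ·ΔH°_rxn = 1.1371 × -68.1 = -77.44 kJ/s
Sensible, feed 187→25 °C: -106.14 kJ/s
Outlet flows (mol/s): A 2.0129, B 2.2743
Sensible, products 25→94.2 °C: 44.647 kJ/s
Q = ΔH = -138.93 kJ/s = -138.93 kW
Heat removed = 500.17 MJ/h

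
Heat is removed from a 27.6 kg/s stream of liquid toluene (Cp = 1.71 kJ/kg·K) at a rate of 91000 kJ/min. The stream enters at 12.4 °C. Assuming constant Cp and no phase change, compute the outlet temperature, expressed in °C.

Q = 91000 kJ/min = 1516.7 kJ/s
ΔT = Q/(ṁ·Cp) = 1516.7/(27.6×1.71) = 32.135 K
T_out = 12.4 − 32.135 = -19.735 °C

T_out = -19.7 °C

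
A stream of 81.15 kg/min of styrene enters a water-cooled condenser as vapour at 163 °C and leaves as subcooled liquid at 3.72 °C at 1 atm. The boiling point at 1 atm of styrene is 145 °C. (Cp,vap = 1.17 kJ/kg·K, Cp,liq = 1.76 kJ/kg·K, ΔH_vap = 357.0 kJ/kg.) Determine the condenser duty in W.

Q_c = 848000 W

vapour 163→145 °C: -21.06 kJ/kg
condensation at 145 °C: -357 kJ/kg
liquid 145→3.72 °C: -248.65 kJ/kg
Δh = -21.06 + -357 + -248.65 = -626.71 kJ/kg
Q = ṁ·Δh = 81.15 kg/min × -626.71 kJ/kg = -50858 kJ/min
|Q| = 847.63 kW = 847630 W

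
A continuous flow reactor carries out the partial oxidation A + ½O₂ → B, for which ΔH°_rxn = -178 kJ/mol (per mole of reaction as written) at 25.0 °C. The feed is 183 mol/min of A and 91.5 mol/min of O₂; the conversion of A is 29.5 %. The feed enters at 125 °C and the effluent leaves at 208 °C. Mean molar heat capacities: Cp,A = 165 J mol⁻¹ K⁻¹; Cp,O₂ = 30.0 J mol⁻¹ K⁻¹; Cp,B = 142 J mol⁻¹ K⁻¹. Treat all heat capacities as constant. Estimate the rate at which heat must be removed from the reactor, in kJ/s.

Q_out = 121 kJ/s

Extent of reaction ξ = 0.295 × 183 = 53.985 mol/min
Reaction term: ξ·ΔH°_rxn = 53.985 × -178 = -9609.3 kJ/min
Sensible, feed 125→25 °C: -3294 kJ/min
Outlet flows (mol/min): A 129.01, O₂ 64.507, B 53.985
Sensible, products 25→208 °C: 5652.6 kJ/min
Q = ΔH = -7250.7 kJ/min = -120.85 kW
Heat removed = 120.85 kJ/s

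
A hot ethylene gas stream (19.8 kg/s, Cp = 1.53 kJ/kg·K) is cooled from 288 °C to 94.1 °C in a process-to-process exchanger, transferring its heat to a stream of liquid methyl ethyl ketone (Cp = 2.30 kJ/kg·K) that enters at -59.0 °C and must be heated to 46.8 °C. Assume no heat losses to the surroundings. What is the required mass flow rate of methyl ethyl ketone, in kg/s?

Heat released by hot stream: Q = 19.8 × 1.53 × (288 − 94.1) = 5874 kJ/s
Energy balance on cold side (adiabatic exchanger): Q = ṁ_c·Cp_c·(T_c,out − T_c,in)
ṁ_c = 5874 / [2.30 × (46.8 − -59.0)] = 24.139 kg/s

ṁ_c = 24.1 kg/s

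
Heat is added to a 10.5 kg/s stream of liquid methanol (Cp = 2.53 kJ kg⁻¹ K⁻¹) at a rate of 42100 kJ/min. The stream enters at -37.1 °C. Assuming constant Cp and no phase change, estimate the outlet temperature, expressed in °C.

Q = 42100 kJ/min = 701.67 kJ/s
ΔT = Q/(ṁ·Cp) = 701.67/(10.5×2.53) = 26.413 K
T_out = -37.1 + 26.413 = -10.687 °C

T_out = -10.7 °C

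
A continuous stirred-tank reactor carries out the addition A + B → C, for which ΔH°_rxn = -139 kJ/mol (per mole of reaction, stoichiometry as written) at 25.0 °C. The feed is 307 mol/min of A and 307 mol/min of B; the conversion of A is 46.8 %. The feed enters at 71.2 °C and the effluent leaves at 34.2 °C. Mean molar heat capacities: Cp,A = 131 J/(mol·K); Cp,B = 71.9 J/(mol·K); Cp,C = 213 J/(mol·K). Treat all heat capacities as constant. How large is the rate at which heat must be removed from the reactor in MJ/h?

Q_out = 1340 MJ/h

Extent of reaction ξ = 0.468 × 307 = 143.68 mol/min
Reaction term: ξ·ΔH°_rxn = 143.68 × -139 = -19971 kJ/min
Sensible, feed 71.2→25 °C: -2877.8 kJ/min
Outlet flows (mol/min): A 163.32, B 163.32, C 143.68
Sensible, products 25→34.2 °C: 586.42 kJ/min
Q = ΔH = -22262 kJ/min = -371.04 kW
Heat removed = 1335.7 MJ/h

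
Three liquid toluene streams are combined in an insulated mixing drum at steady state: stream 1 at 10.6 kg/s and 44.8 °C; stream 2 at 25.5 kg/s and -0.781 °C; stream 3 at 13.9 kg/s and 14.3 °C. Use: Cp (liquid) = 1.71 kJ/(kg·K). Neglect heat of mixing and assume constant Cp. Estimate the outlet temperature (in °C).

T_out = 13.1 °C

No heat crosses the boundary, so H_out = H_in.
Σ ṁᵢCp,ᵢTᵢ = 10.6×1.71×44.8 + 25.5×1.71×-0.781 + 13.9×1.71×14.3 = 1117.9
Σ ṁᵢCp,ᵢ = 10.6×1.71 + 25.5×1.71 + 13.9×1.71 = 85.5
T_out = 1117.9 / 85.5 = 13.075 °C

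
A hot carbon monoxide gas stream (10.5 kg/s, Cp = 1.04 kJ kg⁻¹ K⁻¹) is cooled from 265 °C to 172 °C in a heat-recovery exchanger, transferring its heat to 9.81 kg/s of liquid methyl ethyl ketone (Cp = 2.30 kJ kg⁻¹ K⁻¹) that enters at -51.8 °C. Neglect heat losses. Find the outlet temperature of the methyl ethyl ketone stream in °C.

Heat released by hot stream: Q = 10.5 × 1.04 × (265 − 172) = 1015.6 kJ/s
Energy balance on cold side (adiabatic exchanger): Q = ṁ_c·Cp_c·(T_c,out − T_c,in)
T_c,out = -51.8 + 1015.6/(9.81 × 2.30) = -6.79 °C

T_c,out = -6.79 °C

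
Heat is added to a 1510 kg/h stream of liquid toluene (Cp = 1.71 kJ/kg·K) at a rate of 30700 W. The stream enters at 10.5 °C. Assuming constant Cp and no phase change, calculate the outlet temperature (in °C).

Q = 30700 W = 110520 kJ/h
ΔT = Q/(ṁ·Cp) = 110520/(1510×1.71) = 42.802 K
T_out = 10.5 + 42.802 = 53.302 °C

T_out = 53.3 °C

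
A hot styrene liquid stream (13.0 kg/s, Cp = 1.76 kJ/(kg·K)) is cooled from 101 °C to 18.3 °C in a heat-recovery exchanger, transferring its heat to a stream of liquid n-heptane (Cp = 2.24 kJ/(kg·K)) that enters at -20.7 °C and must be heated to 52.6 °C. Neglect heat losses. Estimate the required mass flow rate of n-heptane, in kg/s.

ṁ_c = 11.5 kg/s

Heat released by hot stream: Q = 13.0 × 1.76 × (101 − 18.3) = 1892.2 kJ/s
Energy balance on cold side (adiabatic exchanger): Q = ṁ_c·Cp_c·(T_c,out − T_c,in)
ṁ_c = 1892.2 / [2.24 × (52.6 − -20.7)] = 11.524 kg/s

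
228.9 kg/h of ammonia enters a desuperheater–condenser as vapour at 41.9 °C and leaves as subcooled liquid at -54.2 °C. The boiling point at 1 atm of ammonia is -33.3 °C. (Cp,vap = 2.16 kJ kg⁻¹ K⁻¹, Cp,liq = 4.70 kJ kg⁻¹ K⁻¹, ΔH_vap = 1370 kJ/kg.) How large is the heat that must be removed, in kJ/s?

Q_c = 104 kJ/s

vapour 41.9→-33.3 °C: -162.43 kJ/kg
condensation at -33.3 °C: -1370 kJ/kg
liquid -33.3→-54.2 °C: -98.23 kJ/kg
Δh = -162.43 + -1370 + -98.23 = -1630.7 kJ/kg
Q = ṁ·Δh = 228.9 kg/h × -1630.7 kJ/kg = -373260 kJ/h
|Q| = 103.68 kW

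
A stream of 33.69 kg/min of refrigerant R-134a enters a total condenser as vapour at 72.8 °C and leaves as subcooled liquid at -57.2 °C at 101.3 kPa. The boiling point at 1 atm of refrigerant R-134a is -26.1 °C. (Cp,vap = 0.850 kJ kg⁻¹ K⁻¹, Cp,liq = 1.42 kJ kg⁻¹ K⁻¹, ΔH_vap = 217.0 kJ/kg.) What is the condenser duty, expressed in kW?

Q_c = 194 kW

vapour 72.8→-26.1 °C: -84.065 kJ/kg
condensation at -26.1 °C: -217 kJ/kg
liquid -26.1→-57.2 °C: -44.162 kJ/kg
Δh = -84.065 + -217 + -44.162 = -345.23 kJ/kg
Q = ṁ·Δh = 33.69 kg/min × -345.23 kJ/kg = -11631 kJ/min
|Q| = 193.84 kW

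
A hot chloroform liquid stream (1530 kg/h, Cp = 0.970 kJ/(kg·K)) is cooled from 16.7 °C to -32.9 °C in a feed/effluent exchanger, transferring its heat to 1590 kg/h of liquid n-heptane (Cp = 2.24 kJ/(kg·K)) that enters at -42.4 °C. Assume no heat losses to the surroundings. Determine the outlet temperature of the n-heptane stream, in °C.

T_c,out = -21.7 °C

Heat released by hot stream: Q = 1530 × 0.970 × (16.7 − -32.9) = 73611 kJ/h
Energy balance on cold side (adiabatic exchanger): Q = ṁ_c·Cp_c·(T_c,out − T_c,in)
T_c,out = -42.4 + 73611/(1590 × 2.24) = -21.732 °C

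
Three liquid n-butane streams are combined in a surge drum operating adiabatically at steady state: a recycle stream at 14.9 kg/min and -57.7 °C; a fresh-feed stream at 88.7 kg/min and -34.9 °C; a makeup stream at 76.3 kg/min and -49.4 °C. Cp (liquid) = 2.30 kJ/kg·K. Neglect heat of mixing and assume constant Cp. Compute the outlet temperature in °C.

T_out = -42.9 °C

No heat crosses the boundary, so H_out = H_in.
T_out = Σ ṁᵢCp,ᵢTᵢ / Σ ṁᵢCp,ᵢ
      = -17767 / 413.77 = -42.938 °C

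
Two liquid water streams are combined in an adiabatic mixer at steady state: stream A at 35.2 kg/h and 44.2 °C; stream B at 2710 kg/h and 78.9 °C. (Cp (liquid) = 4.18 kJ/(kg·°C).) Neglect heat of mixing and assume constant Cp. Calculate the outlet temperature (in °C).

T_out = 78.5 °C

No heat crosses the boundary, so H_out = H_in.
T_out = Σ ṁᵢCp,ᵢTᵢ / Σ ṁᵢCp,ᵢ
      = 900270 / 11475 = 78.455 °C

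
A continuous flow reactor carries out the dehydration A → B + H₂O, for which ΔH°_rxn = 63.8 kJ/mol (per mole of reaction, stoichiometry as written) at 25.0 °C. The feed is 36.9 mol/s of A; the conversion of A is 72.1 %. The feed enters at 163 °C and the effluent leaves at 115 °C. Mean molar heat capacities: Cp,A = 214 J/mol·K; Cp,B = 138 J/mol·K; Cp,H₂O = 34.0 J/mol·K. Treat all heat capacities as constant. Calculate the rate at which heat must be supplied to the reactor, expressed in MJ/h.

Q_in = 4380 MJ/h

Extent of reaction ξ = 0.721 × 36.9 = 26.605 mol/s
Reaction term: ξ·ΔH°_rxn = 26.605 × 63.8 = 1697.4 kJ/s
Sensible, feed 163→25 °C: -1089.7 kJ/s
Outlet flows (mol/s): A 10.295, B 26.605, H₂O 26.605
Sensible, products 25→115 °C: 610.13 kJ/s
Q = ΔH = 1217.8 kJ/s = 1217.8 kW
Heat supplied = 4384 MJ/h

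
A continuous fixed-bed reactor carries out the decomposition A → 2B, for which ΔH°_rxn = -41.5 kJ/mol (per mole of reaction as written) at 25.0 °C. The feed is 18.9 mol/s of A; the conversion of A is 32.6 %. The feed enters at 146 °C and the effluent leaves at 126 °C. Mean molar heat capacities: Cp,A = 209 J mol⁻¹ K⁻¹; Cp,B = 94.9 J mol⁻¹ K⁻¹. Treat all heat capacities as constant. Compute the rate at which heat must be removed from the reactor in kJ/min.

Q_out = 20800 kJ/min

Extent of reaction ξ = 0.326 × 18.9 = 6.1614 mol/s
Reaction term: ξ·ΔH°_rxn = 6.1614 × -41.5 = -255.7 kJ/s
Sensible, feed 146→25 °C: -477.96 kJ/s
Outlet flows (mol/s): A 12.739, B 12.323
Sensible, products 25→126 °C: 387.01 kJ/s
Q = ΔH = -346.65 kJ/s = -346.65 kW
Heat removed = 20799 kJ/min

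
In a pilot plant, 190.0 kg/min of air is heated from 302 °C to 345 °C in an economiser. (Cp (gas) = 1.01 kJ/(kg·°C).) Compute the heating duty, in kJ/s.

Q = ṁ·Cp·ΔT = 190.0 × 1.01 × (345 − 302) = 8251.7 kJ/min
Converting: 8251.7 / 60 s = 137.53 kW

Q = 138 kJ/s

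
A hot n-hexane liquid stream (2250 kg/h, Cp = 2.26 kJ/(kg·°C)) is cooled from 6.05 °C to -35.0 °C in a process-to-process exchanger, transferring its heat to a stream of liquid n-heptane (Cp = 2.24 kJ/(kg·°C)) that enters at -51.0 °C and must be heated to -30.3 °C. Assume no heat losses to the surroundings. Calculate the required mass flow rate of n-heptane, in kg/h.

ṁ_c = 4500 kg/h

Heat released by hot stream: Q = 2250 × 2.26 × (6.05 − -35.0) = 208740 kJ/h
Energy balance on cold side (adiabatic exchanger): Q = ṁ_c·Cp_c·(T_c,out − T_c,in)
ṁ_c = 208740 / [2.24 × (-30.3 − -51.0)] = 4501.8 kg/h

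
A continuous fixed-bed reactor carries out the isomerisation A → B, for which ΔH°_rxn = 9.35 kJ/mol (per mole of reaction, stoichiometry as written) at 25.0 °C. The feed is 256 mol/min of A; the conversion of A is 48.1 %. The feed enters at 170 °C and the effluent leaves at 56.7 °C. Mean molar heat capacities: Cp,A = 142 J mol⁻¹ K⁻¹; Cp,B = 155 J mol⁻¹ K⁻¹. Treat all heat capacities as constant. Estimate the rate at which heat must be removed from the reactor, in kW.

Q_out = 48.6 kW

Extent of reaction ξ = 0.481 × 256 = 123.14 mol/min
Reaction term: ξ·ΔH°_rxn = 123.14 × 9.35 = 1151.3 kJ/min
Sensible, feed 170→25 °C: -5271 kJ/min
Outlet flows (mol/min): A 132.86, B 123.14
Sensible, products 25→56.7 °C: 1203.1 kJ/min
Q = ΔH = -2916.6 kJ/min = -48.61 kW
Heat removed = 48.61 kW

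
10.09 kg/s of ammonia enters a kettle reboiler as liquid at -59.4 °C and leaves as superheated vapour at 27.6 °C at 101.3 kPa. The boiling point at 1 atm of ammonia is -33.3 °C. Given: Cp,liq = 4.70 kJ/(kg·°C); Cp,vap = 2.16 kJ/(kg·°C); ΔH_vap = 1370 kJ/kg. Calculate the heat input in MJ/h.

liquid -59.4→-33.3 °C: 122.67 kJ/kg
vaporisation at -33.3 °C: 1370 kJ/kg
vapour -33.3→27.6 °C: 131.54 kJ/kg
Δh = 122.67 + 1370 + 131.54 = 1624.2 kJ/kg
Q = ṁ·Δh = 10.09 kg/s × 1624.2 kJ/kg = 16388 kJ/s
|Q| = 16388 kW = 58998 MJ/h

Q = 59000 MJ/h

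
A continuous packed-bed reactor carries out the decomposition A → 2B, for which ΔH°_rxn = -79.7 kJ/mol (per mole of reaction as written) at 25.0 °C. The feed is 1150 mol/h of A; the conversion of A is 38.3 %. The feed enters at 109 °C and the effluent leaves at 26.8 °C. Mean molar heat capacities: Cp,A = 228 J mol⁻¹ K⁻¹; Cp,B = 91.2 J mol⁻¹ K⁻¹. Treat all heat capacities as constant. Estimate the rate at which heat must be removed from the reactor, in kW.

Q_out = 15.7 kW

Extent of reaction ξ = 0.383 × 1150 = 440.45 mol/h
Reaction term: ξ·ΔH°_rxn = 440.45 × -79.7 = -35104 kJ/h
Sensible, feed 109→25 °C: -22025 kJ/h
Outlet flows (mol/h): A 709.55, B 880.9
Sensible, products 25→26.8 °C: 435.81 kJ/h
Q = ΔH = -56693 kJ/h = -15.748 kW
Heat removed = 15.748 kW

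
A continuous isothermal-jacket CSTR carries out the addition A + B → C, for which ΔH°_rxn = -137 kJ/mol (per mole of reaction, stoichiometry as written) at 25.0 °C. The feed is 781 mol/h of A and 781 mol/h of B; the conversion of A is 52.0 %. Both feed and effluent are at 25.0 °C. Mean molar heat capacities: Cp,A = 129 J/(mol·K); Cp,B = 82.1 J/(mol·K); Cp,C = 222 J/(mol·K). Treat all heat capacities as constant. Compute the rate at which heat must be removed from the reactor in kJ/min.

Q_out = 927 kJ/min

Extent of reaction ξ = 0.520 × 781 = 406.12 mol/h
Reaction term: ξ·ΔH°_rxn = 406.12 × -137 = -55638 kJ/h
Q = ΔH = -55638 kJ/h = -15.455 kW
Heat removed = 927.31 kJ/min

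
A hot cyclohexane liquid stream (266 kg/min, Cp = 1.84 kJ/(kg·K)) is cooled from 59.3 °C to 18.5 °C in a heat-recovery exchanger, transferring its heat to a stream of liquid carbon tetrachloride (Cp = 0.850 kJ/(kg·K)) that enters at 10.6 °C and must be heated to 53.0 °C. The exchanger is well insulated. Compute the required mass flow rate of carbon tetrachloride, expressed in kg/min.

ṁ_c = 554 kg/min

Heat released by hot stream: Q = 266 × 1.84 × (59.3 − 18.5) = 19969 kJ/min
Energy balance on cold side (adiabatic exchanger): Q = ṁ_c·Cp_c·(T_c,out − T_c,in)
ṁ_c = 19969 / [0.850 × (53.0 − 10.6)] = 554.08 kg/min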